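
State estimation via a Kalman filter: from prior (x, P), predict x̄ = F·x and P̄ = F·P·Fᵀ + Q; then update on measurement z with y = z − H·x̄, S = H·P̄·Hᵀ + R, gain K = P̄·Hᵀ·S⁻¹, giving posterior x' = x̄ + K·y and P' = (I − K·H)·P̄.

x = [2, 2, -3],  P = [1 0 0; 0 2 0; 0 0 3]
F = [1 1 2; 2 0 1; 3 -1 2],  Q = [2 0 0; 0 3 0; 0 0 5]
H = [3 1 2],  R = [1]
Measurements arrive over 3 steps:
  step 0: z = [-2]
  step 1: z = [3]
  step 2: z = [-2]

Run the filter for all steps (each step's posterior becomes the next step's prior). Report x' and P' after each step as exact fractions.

step 0: x' = [-461/528, 467/264, -307/528], P' = [1751/528 -353/264 -2231/528; -353/264 479/132 65/264; -2231/528 65/264 3335/528]
step 1: x' = [275057/86924, -169831/86924, -201833/86924], P' = [790201/86924 -434715/86924 -959289/86924; -434715/86924 486985/86924 409523/86924; -959289/86924 409523/86924 1242317/86924]
step 2: x' = [-36897713/5790103, 25700606/5790103, 36841077/5790103], P' = [324021844/17370309 -187244204/17370309 -129889822/5790103; -187244204/17370309 157740361/17370309 67197748/5790103; -129889822/5790103 67197748/5790103 161372689/5790103]

step 0: x̄ = F·x = [-2, 1, -2]
step 0: P̄ = F·P·Fᵀ + Q = [17 8 13; 8 10 12; 13 12 28]
step 0: y = z − H·x̄ = [7]
step 0: S = H·P̄·Hᵀ + R = [528]
step 0: K = P̄·Hᵀ·S⁻¹ = [85/528; 29/264; 107/528]
step 0: x' = x̄ + K·y = [-461/528, 467/264, -307/528]
step 0: P' = (I − K·H)·P̄ = [1751/528 -353/264 -2231/528; -353/264 479/132 65/264; -2231/528 65/264 3335/528]
step 1: x̄ = F·x = [-47/176, -1229/528, -977/176]
step 1: P̄ = F·P·Fᵀ + Q = [2749/176 -755/176 -861/176; -755/176 2999/528 947/176; -861/176 947/176 3533/176]
step 1: y = z − H·x̄ = [4549/264]
step 1: S = H·P̄·Hᵀ + R = [21731/132]
step 1: K = P̄·Hᵀ·S⁻¹ = [8655/43462; 943/43462; 8145/43462]
step 1: x' = x̄ + K·y = [275057/86924, -169831/86924, -201833/86924]
step 1: P' = (I − K·H)·P̄ = [790201/86924 -434715/86924 -959289/86924; -434715/86924 486985/86924 409523/86924; -959289/86924 409523/86924 1242317/86924]
step 2: x̄ = F·x = [-74610/21731, 348281/86924, 147834/21731]
step 2: P̄ = F·P·Fᵀ + Q = [837952/21731 -297829/21731 -422714/21731; -297829/21731 826737/86924 242681/21731; -422714/21731 242681/21731 615353/21731]
step 2: y = z − H·x̄ = [-809481/86924]
step 2: S = H·P̄·Hᵀ + R = [17370309/86924]
step 2: K = P̄·Hᵀ·S⁻¹ = [5482396/17370309; -805763/17370309; 273660/5790103]
step 2: x' = x̄ + K·y = [-36897713/5790103, 25700606/5790103, 36841077/5790103]
step 2: P' = (I − K·H)·P̄ = [324021844/17370309 -187244204/17370309 -129889822/5790103; -187244204/17370309 157740361/17370309 67197748/5790103; -129889822/5790103 67197748/5790103 161372689/5790103]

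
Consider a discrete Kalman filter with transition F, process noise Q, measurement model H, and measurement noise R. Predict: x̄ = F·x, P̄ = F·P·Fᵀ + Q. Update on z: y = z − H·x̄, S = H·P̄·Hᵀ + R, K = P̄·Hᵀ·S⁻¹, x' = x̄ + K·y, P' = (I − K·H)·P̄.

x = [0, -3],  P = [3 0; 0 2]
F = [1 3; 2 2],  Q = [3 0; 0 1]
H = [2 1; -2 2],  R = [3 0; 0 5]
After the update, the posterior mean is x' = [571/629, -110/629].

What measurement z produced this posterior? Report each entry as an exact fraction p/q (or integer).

z = [2, -3]

x̄ = F·x = [-9, -6]
P̄ = F·P·Fᵀ + Q = [24 18; 18 21]
S = H·P̄·Hᵀ + R = [192 -18; -18 41]
K = P̄·Hᵀ·S⁻¹ = [415/1258 -93/629; 815/2516 363/1258]
x' − x̄ = [6232/629, 3664/629] = K·y
y = (KᵀK)⁻¹·Kᵀ·(x' − x̄) = [26, -9]
z = y + H·x̄ = [26, -9] + [-24, 6] = [2, -3]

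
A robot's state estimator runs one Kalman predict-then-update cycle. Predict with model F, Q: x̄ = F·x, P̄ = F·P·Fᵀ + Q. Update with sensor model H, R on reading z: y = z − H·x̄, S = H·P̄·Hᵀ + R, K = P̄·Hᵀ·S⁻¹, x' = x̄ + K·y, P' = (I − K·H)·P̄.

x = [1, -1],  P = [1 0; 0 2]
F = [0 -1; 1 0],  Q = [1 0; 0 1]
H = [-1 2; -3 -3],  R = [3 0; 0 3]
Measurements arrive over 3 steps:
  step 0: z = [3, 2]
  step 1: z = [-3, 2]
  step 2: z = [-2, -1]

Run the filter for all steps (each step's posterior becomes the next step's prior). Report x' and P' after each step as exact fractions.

step 0: x' = [-253/221, 145/221], P' = [87/221 -42/221; -42/221 66/221]
step 1: x' = [4185/18709, -19449/18709], P' = [5957/18709 -2618/18709; -2618/18709 4844/18709]
step 2: x' = [1217857/1477489, -609233/1477489], P' = [469577/1477489 -206948/1477489; -206948/1477489 380858/1477489]

step 0: x̄ = F·x = [1, 1]
step 0: P̄ = F·P·Fᵀ + Q = [3 0; 0 2]
step 0: y = z − H·x̄ = [2, 8]
step 0: S = H·P̄·Hᵀ + R = [14 -3; -3 48]
step 0: K = P̄·Hᵀ·S⁻¹ = [-57/221 -45/221; 58/221 -24/221]
step 0: x' = x̄ + K·y = [-253/221, 145/221]
step 0: P' = (I − K·H)·P̄ = [87/221 -42/221; -42/221 66/221]
step 1: x̄ = F·x = [-145/221, -253/221]
step 1: P̄ = F·P·Fᵀ + Q = [287/221 42/221; 42/221 308/221]
step 1: y = z − H·x̄ = [-302/221, -752/221]
step 1: S = H·P̄·Hᵀ + R = [2014/221 -1113/221; -1113/221 6774/221]
step 1: K = P̄·Hᵀ·S⁻¹ = [-3731/18709 -63/353; 4102/18709 -42/353]
step 1: x' = x̄ + K·y = [4185/18709, -19449/18709]
step 1: P' = (I − K·H)·P̄ = [5957/18709 -2618/18709; -2618/18709 4844/18709]
step 2: x̄ = F·x = [19449/18709, 4185/18709]
step 2: P̄ = F·P·Fᵀ + Q = [23553/18709 2618/18709; 2618/18709 24666/18709]
step 2: y = z − H·x̄ = [-26339/18709, 52193/18709]
step 2: S = H·P̄·Hᵀ + R = [167872/18709 -85191/18709; -85191/18709 537222/18709]
step 2: K = P̄·Hᵀ·S⁻¹ = [-294491/1477489 -262629/1477489; 322888/1477489 -173910/1477489]
step 2: x' = x̄ + K·y = [1217857/1477489, -609233/1477489]
step 2: P' = (I − K·H)·P̄ = [469577/1477489 -206948/1477489; -206948/1477489 380858/1477489]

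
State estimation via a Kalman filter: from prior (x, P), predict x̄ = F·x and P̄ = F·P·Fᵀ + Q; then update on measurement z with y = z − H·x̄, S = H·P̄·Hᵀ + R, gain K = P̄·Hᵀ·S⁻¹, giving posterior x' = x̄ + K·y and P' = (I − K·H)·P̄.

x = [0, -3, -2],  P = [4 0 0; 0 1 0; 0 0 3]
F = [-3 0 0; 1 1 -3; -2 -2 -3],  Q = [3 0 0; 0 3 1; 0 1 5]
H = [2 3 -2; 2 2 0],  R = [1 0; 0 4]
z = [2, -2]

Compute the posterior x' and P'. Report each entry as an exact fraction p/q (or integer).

x̄ = F·x = [0, 3, 12]
P̄ = F·P·Fᵀ + Q = [39 -12 24; -12 35 18; 24 18 52]
y = z − H·x̄ = [17, -8]
S = H·P̄·Hᵀ + R = [128 78; 78 204]
K = P̄·Hᵀ·S⁻¹ = [-453/1669 615/1669; 466/1669 1189/10014; -580/1669 909/1669]
x' = x̄ + K·y = [-12621/1669, 34031/5007, 2896/1669]
P' = (I − K·H)·P̄ = [29163/1669 -27933/1669 -12510/1669; -27933/1669 84988/5007 14328/1669; -12510/1669 14328/1669 9272/1669]

x' = [-12621/1669, 34031/5007, 2896/1669]
P' = [29163/1669 -27933/1669 -12510/1669; -27933/1669 84988/5007 14328/1669; -12510/1669 14328/1669 9272/1669]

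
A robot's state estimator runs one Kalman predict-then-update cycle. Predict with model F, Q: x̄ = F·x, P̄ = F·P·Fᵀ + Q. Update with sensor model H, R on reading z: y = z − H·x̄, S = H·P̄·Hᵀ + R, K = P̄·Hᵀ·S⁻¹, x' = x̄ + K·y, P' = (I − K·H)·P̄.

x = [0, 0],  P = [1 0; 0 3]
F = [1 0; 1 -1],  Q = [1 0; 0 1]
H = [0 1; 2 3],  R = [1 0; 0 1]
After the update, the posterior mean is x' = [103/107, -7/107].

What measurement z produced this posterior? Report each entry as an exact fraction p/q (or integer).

z = [-1, 2]

x̄ = F·x = [0, 0]
P̄ = F·P·Fᵀ + Q = [2 1; 1 5]
S = H·P̄·Hᵀ + R = [6 17; 17 66]
K = P̄·Hᵀ·S⁻¹ = [-53/107 25/107; 41/107 17/107]
x' − x̄ = [103/107, -7/107] = K·y
y = (KᵀK)⁻¹·Kᵀ·(x' − x̄) = [-1, 2]
z = y + H·x̄ = [-1, 2] + [0, 0] = [-1, 2]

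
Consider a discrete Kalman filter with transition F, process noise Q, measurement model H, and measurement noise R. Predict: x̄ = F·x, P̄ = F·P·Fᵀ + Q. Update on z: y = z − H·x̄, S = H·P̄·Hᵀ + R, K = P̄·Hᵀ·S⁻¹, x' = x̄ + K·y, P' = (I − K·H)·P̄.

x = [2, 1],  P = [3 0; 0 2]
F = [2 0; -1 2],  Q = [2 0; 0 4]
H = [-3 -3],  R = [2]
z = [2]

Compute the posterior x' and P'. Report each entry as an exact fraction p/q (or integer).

x' = [284/155, -378/155]
P' = [1594/155 -1578/155; -1578/155 1596/155]

x̄ = F·x = [4, 0]
P̄ = F·P·Fᵀ + Q = [14 -6; -6 15]
y = z − H·x̄ = [14]
S = H·P̄·Hᵀ + R = [155]
K = P̄·Hᵀ·S⁻¹ = [-24/155; -27/155]
x' = x̄ + K·y = [284/155, -378/155]
P' = (I − K·H)·P̄ = [1594/155 -1578/155; -1578/155 1596/155]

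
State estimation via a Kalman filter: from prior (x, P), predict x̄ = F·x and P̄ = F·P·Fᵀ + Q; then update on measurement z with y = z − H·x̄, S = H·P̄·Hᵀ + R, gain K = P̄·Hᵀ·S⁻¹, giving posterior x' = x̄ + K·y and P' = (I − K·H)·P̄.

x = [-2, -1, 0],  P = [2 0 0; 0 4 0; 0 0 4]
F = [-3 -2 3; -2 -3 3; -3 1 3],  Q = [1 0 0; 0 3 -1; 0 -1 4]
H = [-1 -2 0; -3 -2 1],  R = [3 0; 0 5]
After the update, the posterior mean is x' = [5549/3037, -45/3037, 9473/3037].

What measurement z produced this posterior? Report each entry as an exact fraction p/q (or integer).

z = [-2, -2]

x̄ = F·x = [8, 7, 5]
P̄ = F·P·Fᵀ + Q = [71 72 46; 72 83 35; 46 35 62]
S = H·P̄·Hᵀ + R = [694 1005; 1005 1486]
K = P̄·Hᵀ·S⁻¹ = [-6935/21259 241/21259; -4933/21259 -1628/21259; -25646/21259 15256/21259]
x' − x̄ = [-18747/3037, -21304/3037, -5712/3037] = K·y
y = (KᵀK)⁻¹·Kᵀ·(x' − x̄) = [20, 31]
z = y + H·x̄ = [20, 31] + [-22, -33] = [-2, -2]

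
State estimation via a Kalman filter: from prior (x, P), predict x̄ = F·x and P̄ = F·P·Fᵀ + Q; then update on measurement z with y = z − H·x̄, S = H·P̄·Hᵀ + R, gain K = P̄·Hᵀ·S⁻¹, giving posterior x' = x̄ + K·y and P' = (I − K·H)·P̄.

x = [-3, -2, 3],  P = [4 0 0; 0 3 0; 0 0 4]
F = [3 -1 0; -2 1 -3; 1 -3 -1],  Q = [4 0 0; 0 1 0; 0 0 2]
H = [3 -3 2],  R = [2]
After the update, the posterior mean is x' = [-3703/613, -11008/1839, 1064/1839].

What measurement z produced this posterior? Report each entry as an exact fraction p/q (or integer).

z = [1]

x̄ = F·x = [-7, -5, 0]
P̄ = F·P·Fᵀ + Q = [43 -27 21; -27 56 -5; 21 -5 37]
S = H·P̄·Hᵀ + R = [1839]
K = P̄·Hᵀ·S⁻¹ = [84/613; -259/1839; 152/1839]
x' − x̄ = [588/613, -1813/1839, 1064/1839] = K·y
y = (KᵀK)⁻¹·Kᵀ·(x' − x̄) = [7]
z = y + H·x̄ = [7] + [-6] = [1]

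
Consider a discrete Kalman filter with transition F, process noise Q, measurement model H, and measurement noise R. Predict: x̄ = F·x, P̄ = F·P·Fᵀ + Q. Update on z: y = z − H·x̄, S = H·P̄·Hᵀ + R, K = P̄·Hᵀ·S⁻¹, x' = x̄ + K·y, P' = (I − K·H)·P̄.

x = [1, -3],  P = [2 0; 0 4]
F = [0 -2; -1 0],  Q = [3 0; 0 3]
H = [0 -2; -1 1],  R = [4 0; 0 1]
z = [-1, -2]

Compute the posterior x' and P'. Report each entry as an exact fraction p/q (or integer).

x' = [129/50, 2/5]
P' = [209/125 19/25; 19/25 4/5]

x̄ = F·x = [6, -1]
P̄ = F·P·Fᵀ + Q = [19 0; 0 5]
y = z − H·x̄ = [-3, 5]
S = H·P̄·Hᵀ + R = [24 -10; -10 25]
K = P̄·Hᵀ·S⁻¹ = [-19/50 -114/125; -2/5 1/25]
x' = x̄ + K·y = [129/50, 2/5]
P' = (I − K·H)·P̄ = [209/125 19/25; 19/25 4/5]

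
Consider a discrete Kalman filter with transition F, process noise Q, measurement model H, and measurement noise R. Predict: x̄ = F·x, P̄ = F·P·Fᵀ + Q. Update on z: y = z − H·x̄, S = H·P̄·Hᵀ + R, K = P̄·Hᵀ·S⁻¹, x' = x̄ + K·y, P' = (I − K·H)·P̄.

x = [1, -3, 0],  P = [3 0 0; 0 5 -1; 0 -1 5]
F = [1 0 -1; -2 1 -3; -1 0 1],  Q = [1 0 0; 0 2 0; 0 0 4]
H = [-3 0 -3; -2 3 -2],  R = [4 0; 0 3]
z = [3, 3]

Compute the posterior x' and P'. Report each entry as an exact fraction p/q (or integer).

x' = [4456/2827, 985/2827, -7111/2827]
P' = [230540/31097 3950/31097 -226808/31097; 3950/31097 15890/31097 4450/31097; -226808/31097 4450/31097 235736/31097]

x̄ = F·x = [1, -5, -1]
P̄ = F·P·Fᵀ + Q = [9 10 -8; 10 70 -10; -8 -10 12]
y = z − H·x̄ = [3, 18]
S = H·P̄·Hᵀ + R = [49 30; 30 653]
K = P̄·Hᵀ·S⁻¹ = [-2799/31097 1462/31097; -6300/31097 10290/31097; -6696/31097 -1502/31097]
x' = x̄ + K·y = [4456/2827, 985/2827, -7111/2827]
P' = (I − K·H)·P̄ = [230540/31097 3950/31097 -226808/31097; 3950/31097 15890/31097 4450/31097; -226808/31097 4450/31097 235736/31097]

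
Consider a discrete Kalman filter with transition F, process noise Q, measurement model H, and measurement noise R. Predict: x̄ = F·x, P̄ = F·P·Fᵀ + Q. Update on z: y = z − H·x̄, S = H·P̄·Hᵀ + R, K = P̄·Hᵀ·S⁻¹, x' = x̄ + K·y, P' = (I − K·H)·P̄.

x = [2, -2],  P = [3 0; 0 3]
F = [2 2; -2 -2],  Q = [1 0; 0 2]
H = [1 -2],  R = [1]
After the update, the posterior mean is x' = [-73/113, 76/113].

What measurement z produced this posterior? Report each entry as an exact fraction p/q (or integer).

z = [-2]

x̄ = F·x = [0, 0]
P̄ = F·P·Fᵀ + Q = [25 -24; -24 26]
S = H·P̄·Hᵀ + R = [226]
K = P̄·Hᵀ·S⁻¹ = [73/226; -38/113]
x' − x̄ = [-73/113, 76/113] = K·y
y = (KᵀK)⁻¹·Kᵀ·(x' − x̄) = [-2]
z = y + H·x̄ = [-2] + [0] = [-2]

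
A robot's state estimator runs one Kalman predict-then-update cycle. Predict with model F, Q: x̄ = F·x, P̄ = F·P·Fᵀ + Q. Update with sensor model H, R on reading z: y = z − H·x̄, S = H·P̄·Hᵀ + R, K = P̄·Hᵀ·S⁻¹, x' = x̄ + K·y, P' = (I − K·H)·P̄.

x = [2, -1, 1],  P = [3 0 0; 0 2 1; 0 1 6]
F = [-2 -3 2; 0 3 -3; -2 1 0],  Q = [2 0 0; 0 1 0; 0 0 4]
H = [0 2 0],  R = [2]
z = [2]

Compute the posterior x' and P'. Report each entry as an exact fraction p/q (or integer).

x' = [-145/37, 104/111, -171/37]
P' = [614/37 -13/37 374/37; -13/37 55/111 1/37; 374/37 1/37 660/37]

x̄ = F·x = [1, -6, -5]
P̄ = F·P·Fᵀ + Q = [44 -39 8; -39 55 3; 8 3 18]
y = z − H·x̄ = [14]
S = H·P̄·Hᵀ + R = [222]
K = P̄·Hᵀ·S⁻¹ = [-13/37; 55/111; 1/37]
x' = x̄ + K·y = [-145/37, 104/111, -171/37]
P' = (I − K·H)·P̄ = [614/37 -13/37 374/37; -13/37 55/111 1/37; 374/37 1/37 660/37]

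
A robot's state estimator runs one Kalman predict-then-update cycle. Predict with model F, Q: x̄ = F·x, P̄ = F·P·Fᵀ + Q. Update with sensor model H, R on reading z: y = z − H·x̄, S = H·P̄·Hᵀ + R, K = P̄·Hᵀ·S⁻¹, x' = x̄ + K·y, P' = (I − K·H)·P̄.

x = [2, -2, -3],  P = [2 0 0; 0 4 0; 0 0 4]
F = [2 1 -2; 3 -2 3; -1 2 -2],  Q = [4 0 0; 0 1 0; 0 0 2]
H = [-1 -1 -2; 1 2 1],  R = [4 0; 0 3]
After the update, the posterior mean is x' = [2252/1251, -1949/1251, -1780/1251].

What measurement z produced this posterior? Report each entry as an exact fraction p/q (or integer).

x̄ = F·x = [8, 1, 0]
P̄ = F·P·Fᵀ + Q = [32 -20 20; -20 71 -46; 20 -46 36]
S = H·P̄·Hᵀ + R = [107 -16; -16 131]
K = P̄·Hᵀ·S⁻¹ = [-6620/13761 452/13761; 6587/13761 8788/13761; -6602/13761 -4588/13761]
x' − x̄ = [-7756/1251, -3200/1251, -1780/1251] = K·y
y = (KᵀK)⁻¹·Kᵀ·(x' − x̄) = [12, -13]
z = y + H·x̄ = [12, -13] + [-9, 10] = [3, -3]

z = [3, -3]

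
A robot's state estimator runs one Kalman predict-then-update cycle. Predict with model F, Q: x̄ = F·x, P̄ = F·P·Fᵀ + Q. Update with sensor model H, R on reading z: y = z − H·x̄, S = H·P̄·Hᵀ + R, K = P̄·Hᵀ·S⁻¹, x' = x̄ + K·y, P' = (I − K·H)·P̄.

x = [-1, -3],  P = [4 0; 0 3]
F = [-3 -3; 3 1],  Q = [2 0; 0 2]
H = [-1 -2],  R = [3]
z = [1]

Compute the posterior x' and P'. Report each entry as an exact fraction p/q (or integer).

x' = [649/52, -349/52]
P' = [2755/52 -1415/52; -1415/52 763/52]

x̄ = F·x = [12, -6]
P̄ = F·P·Fᵀ + Q = [65 -45; -45 41]
y = z − H·x̄ = [1]
S = H·P̄·Hᵀ + R = [52]
K = P̄·Hᵀ·S⁻¹ = [25/52; -37/52]
x' = x̄ + K·y = [649/52, -349/52]
P' = (I − K·H)·P̄ = [2755/52 -1415/52; -1415/52 763/52]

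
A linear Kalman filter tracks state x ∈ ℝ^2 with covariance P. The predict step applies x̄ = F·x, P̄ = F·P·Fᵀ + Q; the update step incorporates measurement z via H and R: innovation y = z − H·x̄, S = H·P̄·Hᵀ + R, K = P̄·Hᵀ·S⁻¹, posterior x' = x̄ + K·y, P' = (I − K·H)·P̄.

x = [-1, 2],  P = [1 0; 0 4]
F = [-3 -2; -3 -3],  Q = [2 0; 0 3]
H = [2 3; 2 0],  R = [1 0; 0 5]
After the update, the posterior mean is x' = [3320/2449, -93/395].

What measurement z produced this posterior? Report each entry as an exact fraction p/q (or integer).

x̄ = F·x = [-1, -3]
P̄ = F·P·Fᵀ + Q = [27 33; 33 48]
S = H·P̄·Hᵀ + R = [937 306; 306 113]
K = P̄·Hᵀ·S⁻¹ = [153/2449 756/2449; 114/395 -78/395]
x' − x̄ = [5769/2449, 1092/395] = K·y
y = (KᵀK)⁻¹·Kᵀ·(x' − x̄) = [13, 5]
z = y + H·x̄ = [13, 5] + [-11, -2] = [2, 3]

z = [2, 3]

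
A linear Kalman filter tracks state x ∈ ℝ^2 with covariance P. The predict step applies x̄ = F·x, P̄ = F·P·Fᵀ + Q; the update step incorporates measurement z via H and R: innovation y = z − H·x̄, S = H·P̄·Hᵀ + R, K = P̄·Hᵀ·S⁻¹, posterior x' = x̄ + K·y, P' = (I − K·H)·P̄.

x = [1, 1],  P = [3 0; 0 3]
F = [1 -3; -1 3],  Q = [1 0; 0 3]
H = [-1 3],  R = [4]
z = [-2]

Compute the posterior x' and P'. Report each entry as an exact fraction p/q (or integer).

x' = [93/256, -133/256]
P' = [1231/512 249/512; 249/512 255/512]

x̄ = F·x = [-2, 2]
P̄ = F·P·Fᵀ + Q = [31 -30; -30 33]
y = z − H·x̄ = [-10]
S = H·P̄·Hᵀ + R = [512]
K = P̄·Hᵀ·S⁻¹ = [-121/512; 129/512]
x' = x̄ + K·y = [93/256, -133/256]
P' = (I − K·H)·P̄ = [1231/512 249/512; 249/512 255/512]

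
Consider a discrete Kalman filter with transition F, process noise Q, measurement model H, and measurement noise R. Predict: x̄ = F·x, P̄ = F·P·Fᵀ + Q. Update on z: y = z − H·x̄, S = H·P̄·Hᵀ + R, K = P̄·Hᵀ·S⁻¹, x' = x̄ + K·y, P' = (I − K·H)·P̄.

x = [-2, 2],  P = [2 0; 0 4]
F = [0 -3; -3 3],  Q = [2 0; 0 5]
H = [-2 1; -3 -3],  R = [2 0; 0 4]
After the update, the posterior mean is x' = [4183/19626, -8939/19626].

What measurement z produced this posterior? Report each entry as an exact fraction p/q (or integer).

z = [-1, 1]

x̄ = F·x = [-6, 12]
P̄ = F·P·Fᵀ + Q = [38 -36; -36 59]
S = H·P̄·Hᵀ + R = [357 -57; -57 229]
K = P̄·Hᵀ·S⁻¹ = [-12995/39252 -1421/13084; 13033/39252 -2861/13084]
x' − x̄ = [121939/19626, -244451/19626] = K·y
y = (KᵀK)⁻¹·Kᵀ·(x' − x̄) = [-25, 19]
z = y + H·x̄ = [-25, 19] + [24, -18] = [-1, 1]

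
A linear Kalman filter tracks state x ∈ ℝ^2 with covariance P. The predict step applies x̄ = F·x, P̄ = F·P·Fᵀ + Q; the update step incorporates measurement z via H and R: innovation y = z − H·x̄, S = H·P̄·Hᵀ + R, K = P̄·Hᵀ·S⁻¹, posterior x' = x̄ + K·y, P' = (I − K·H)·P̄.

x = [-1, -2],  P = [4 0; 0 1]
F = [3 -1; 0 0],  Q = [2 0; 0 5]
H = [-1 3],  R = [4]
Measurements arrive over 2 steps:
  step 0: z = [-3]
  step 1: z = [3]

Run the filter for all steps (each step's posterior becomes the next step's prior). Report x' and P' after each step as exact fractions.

step 0: x̄ = F·x = [-1, 0]
step 0: P̄ = F·P·Fᵀ + Q = [39 0; 0 5]
step 0: y = z − H·x̄ = [-4]
step 0: S = H·P̄·Hᵀ + R = [88]
step 0: K = P̄·Hᵀ·S⁻¹ = [-39/88; 15/88]
step 0: x' = x̄ + K·y = [17/22, -15/22]
step 0: P' = (I − K·H)·P̄ = [1911/88 585/88; 585/88 215/88]
step 1: x̄ = F·x = [3, 0]
step 1: P̄ = F·P·Fᵀ + Q = [160 0; 0 5]
step 1: y = z − H·x̄ = [6]
step 1: S = H·P̄·Hᵀ + R = [209]
step 1: K = P̄·Hᵀ·S⁻¹ = [-160/209; 15/209]
step 1: x' = x̄ + K·y = [-333/209, 90/209]
step 1: P' = (I − K·H)·P̄ = [7840/209 2400/209; 2400/209 820/209]

step 0: x' = [17/22, -15/22], P' = [1911/88 585/88; 585/88 215/88]
step 1: x' = [-333/209, 90/209], P' = [7840/209 2400/209; 2400/209 820/209]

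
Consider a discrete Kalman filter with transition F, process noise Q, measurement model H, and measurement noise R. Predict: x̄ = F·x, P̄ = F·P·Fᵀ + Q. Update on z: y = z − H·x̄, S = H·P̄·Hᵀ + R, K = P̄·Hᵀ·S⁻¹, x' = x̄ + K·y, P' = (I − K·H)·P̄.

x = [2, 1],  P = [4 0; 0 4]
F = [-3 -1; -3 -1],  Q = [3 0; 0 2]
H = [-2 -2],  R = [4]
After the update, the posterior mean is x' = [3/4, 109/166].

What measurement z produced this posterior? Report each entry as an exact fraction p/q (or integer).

x̄ = F·x = [-7, -7]
P̄ = F·P·Fᵀ + Q = [43 40; 40 42]
S = H·P̄·Hᵀ + R = [664]
K = P̄·Hᵀ·S⁻¹ = [-1/4; -41/166]
x' − x̄ = [31/4, 1271/166] = K·y
y = (KᵀK)⁻¹·Kᵀ·(x' − x̄) = [-31]
z = y + H·x̄ = [-31] + [28] = [-3]

z = [-3]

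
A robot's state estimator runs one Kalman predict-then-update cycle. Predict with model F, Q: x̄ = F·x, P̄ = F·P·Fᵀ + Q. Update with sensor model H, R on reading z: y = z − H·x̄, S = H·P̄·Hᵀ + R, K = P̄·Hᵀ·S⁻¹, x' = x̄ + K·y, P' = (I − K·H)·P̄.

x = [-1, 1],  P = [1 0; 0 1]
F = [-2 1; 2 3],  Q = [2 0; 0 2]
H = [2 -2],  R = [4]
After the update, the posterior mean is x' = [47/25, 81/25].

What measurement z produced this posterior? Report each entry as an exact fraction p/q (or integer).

z = [-3]

x̄ = F·x = [3, 1]
P̄ = F·P·Fᵀ + Q = [7 -1; -1 15]
S = H·P̄·Hᵀ + R = [100]
K = P̄·Hᵀ·S⁻¹ = [4/25; -8/25]
x' − x̄ = [-28/25, 56/25] = K·y
y = (KᵀK)⁻¹·Kᵀ·(x' − x̄) = [-7]
z = y + H·x̄ = [-7] + [4] = [-3]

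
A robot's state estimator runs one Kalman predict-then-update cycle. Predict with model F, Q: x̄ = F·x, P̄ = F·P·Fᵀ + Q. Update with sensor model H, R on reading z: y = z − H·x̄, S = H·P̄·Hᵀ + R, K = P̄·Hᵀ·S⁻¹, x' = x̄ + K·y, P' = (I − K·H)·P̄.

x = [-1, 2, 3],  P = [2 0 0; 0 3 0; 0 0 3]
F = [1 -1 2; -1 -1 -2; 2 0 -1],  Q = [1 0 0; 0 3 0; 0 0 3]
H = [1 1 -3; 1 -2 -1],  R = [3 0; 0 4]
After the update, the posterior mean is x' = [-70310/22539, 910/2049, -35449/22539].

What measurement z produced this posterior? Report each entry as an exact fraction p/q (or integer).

z = [2, -3]

x̄ = F·x = [3, -7, -5]
P̄ = F·P·Fᵀ + Q = [18 -11 -2; -11 20 2; -2 2 14]
S = H·P̄·Hᵀ + R = [145 49; 49 172]
K = P̄·Hᵀ·S⁻¹ = [178/22539 5453/22539; 283/2049 -712/2049; -6244/22539 -842/22539]
x' − x̄ = [-137927/22539, 15253/2049, 77246/22539] = K·y
y = (KᵀK)⁻¹·Kᵀ·(x' − x̄) = [-9, -25]
z = y + H·x̄ = [-9, -25] + [11, 22] = [2, -3]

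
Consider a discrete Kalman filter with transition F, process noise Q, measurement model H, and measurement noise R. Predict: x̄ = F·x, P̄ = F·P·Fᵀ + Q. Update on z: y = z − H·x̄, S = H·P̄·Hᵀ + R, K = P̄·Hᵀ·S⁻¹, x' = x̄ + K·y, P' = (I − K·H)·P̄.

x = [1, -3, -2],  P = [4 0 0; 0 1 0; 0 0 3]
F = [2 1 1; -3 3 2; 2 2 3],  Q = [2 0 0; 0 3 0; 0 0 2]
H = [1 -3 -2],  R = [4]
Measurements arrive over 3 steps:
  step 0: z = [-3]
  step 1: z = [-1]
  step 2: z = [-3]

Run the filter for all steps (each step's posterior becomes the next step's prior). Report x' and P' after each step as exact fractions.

step 0: x̄ = F·x = [-3, -16, -10]
step 0: P̄ = F·P·Fᵀ + Q = [22 -15 27; -15 60 0; 27 0 49]
step 0: y = z − H·x̄ = [-68]
step 0: S = H·P̄·Hᵀ + R = [744]
step 0: K = P̄·Hᵀ·S⁻¹ = [13/744; -65/248; -71/744]
step 0: x' = x̄ + K·y = [-779/186, 113/62, -653/186]
step 0: P' = (I − K·H)·P̄ = [16199/744 -2875/248 21011/744; -2875/248 2205/248 -4615/248; 21011/744 -4615/248 31415/744]
step 1: x̄ = F·x = [-312/31, 1024/93, -2839/186]
step 1: P̄ = F·P·Fᵀ + Q = [5257/31 -3692/31 9141/31; -3692/31 17549/186 -77027/372; 9141/31 -77027/372 392471/744]
step 1: y = z − H·x̄ = [1076/93]
step 1: S = H·P̄·Hᵀ + R = [17032/93]
step 1: K = P̄·Hᵀ·S⁻¹ = [-5847/17032; 557/8516; -25849/34064]
step 1: x' = x̄ + K·y = [-59767/4258, 25053/2129, -204751/8516]
step 1: P' = (I − K·H)·P̄ = [2520691/17032 -979209/8516 8419333/34064; -979209/8516 199202/2129 -3371861/17032; 8419333/34064 -3371861/17032 28753895/68128]
step 2: x̄ = F·x = [-343607/8516, 62434/2129, -652897/8516]
step 2: P̄ = F·P·Fᵀ + Q = [84640759/68128 -14491243/17032 159611745/68128; -14491243/17032 2526737/4258 -27314133/17032; 159611745/68128 -27314133/17032 302295511/68128]
step 2: y = z − H·x̄ = [-238527/8516]
step 2: S = H·P̄·Hᵀ + R = [56209911/68128]
step 2: K = P̄·Hᵀ·S⁻¹ = [-60687815/56209911; 39264716/56209911; -117209681/56209911]
step 2: x' = x̄ + K·y = [-189386114/18736637, 182869243/18736637, -342164110/18736637]
step 2: P' = (I − K·H)·P̄ = [15773817533/56209911 -12848110859/56209911 27280450685/56209911; -12848110859/56209911 10725761327/56209911 -22591226852/56209911; 27280450685/56209911 -22591226852/56209911 95522969965/112419822]

step 0: x' = [-779/186, 113/62, -653/186], P' = [16199/744 -2875/248 21011/744; -2875/248 2205/248 -4615/248; 21011/744 -4615/248 31415/744]
step 1: x' = [-59767/4258, 25053/2129, -204751/8516], P' = [2520691/17032 -979209/8516 8419333/34064; -979209/8516 199202/2129 -3371861/17032; 8419333/34064 -3371861/17032 28753895/68128]
step 2: x' = [-189386114/18736637, 182869243/18736637, -342164110/18736637], P' = [15773817533/56209911 -12848110859/56209911 27280450685/56209911; -12848110859/56209911 10725761327/56209911 -22591226852/56209911; 27280450685/56209911 -22591226852/56209911 95522969965/112419822]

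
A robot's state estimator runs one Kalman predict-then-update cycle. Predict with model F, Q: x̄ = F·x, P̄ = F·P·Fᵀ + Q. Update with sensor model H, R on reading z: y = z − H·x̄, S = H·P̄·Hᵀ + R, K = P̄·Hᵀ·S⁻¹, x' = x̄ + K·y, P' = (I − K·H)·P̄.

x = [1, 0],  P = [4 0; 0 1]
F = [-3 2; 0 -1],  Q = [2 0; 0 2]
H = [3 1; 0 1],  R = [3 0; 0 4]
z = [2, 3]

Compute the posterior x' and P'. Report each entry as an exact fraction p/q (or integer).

x̄ = F·x = [-3, 0]
P̄ = F·P·Fᵀ + Q = [42 -2; -2 3]
y = z − H·x̄ = [11, 3]
S = H·P̄·Hᵀ + R = [372 -3; -3 7]
K = P̄·Hᵀ·S⁻¹ = [862/2595 -124/865; -4/865 369/865]
x' = x̄ + K·y = [581/2595, 1063/865]
P' = (I − K·H)·P̄ = [1358/2595 -496/865; -496/865 1476/865]

x' = [581/2595, 1063/865]
P' = [1358/2595 -496/865; -496/865 1476/865]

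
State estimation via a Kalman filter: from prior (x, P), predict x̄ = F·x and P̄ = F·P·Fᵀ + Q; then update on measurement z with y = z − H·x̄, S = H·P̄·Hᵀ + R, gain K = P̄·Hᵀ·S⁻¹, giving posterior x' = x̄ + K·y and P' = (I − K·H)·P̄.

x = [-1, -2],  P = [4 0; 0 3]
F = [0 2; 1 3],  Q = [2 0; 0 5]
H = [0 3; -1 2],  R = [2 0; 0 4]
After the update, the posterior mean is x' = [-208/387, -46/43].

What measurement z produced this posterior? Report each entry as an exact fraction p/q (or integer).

z = [-3, -2]

x̄ = F·x = [-4, -7]
P̄ = F·P·Fᵀ + Q = [14 18; 18 36]
S = H·P̄·Hᵀ + R = [326 162; 162 90]
K = P̄·Hᵀ·S⁻¹ = [18/43 -197/387; 27/86 3/86]
x' − x̄ = [1340/387, 255/43] = K·y
y = (KᵀK)⁻¹·Kᵀ·(x' − x̄) = [18, 8]
z = y + H·x̄ = [18, 8] + [-21, -10] = [-3, -2]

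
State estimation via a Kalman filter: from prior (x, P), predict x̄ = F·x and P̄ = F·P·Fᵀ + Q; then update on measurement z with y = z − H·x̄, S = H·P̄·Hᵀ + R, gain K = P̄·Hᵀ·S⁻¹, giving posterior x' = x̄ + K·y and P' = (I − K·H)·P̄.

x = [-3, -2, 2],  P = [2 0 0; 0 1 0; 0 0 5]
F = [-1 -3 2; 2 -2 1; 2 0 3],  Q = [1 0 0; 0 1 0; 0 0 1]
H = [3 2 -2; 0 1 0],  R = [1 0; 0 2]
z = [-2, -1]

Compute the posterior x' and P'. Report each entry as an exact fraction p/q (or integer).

x̄ = F·x = [13, 0, 0]
P̄ = F·P·Fᵀ + Q = [32 12 26; 12 18 23; 26 23 54]
y = z − H·x̄ = [-41, -1]
S = H·P̄·Hᵀ + R = [225 26; 26 20]
K = P̄·Hᵀ·S⁻¹ = [131/478 233/956; 13/956 1687/1912; -139/1912 4759/3824]
x' = x̄ + K·y = [1453/956, -2753/1912, 6639/3824]
P' = (I − K·H)·P̄ = [2495/239 233/478 15305/956; 233/478 1687/956 4759/1912; 15305/956 4759/1912 101487/3824]

x' = [1453/956, -2753/1912, 6639/3824]
P' = [2495/239 233/478 15305/956; 233/478 1687/956 4759/1912; 15305/956 4759/1912 101487/3824]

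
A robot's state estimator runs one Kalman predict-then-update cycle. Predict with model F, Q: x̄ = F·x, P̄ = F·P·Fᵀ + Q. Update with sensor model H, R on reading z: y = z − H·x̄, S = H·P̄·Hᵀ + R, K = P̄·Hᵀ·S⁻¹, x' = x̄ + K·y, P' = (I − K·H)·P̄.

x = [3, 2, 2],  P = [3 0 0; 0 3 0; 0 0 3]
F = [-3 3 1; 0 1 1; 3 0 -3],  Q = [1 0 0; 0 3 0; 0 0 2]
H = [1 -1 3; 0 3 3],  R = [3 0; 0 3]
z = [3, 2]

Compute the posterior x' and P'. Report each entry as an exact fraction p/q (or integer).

x̄ = F·x = [-1, 4, 3]
P̄ = F·P·Fᵀ + Q = [58 12 -36; 12 9 -9; -36 -9 56]
y = z − H·x̄ = [-1, -19]
S = H·P̄·Hᵀ + R = [388 351; 351 426]
K = P̄·Hᵀ·S⁻¹ = [-380/14029 -2058/14029; -3408/14029 2808/14029; 3525/14029 1739/14029]
x' = x̄ + K·y = [25453/14029, 6172/14029, 5521/14029]
P' = (I − K·H)·P̄ = [641946/14029 159228/14029 -161286/14029; 159228/14029 44469/14029 -41661/14029; -161286/14029 -41661/14029 43400/14029]

x' = [25453/14029, 6172/14029, 5521/14029]
P' = [641946/14029 159228/14029 -161286/14029; 159228/14029 44469/14029 -41661/14029; -161286/14029 -41661/14029 43400/14029]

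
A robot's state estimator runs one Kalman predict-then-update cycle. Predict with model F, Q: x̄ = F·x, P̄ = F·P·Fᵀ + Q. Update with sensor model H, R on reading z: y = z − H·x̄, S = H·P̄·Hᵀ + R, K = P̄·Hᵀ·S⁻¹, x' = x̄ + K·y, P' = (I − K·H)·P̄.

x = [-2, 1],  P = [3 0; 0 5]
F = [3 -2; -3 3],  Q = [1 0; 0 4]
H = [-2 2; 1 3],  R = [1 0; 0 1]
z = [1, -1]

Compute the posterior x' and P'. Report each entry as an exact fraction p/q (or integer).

x' = [-17314/26879, -3303/26879]
P' = [5235/26879 342/26879; 342/26879 2071/26879]

x̄ = F·x = [-8, 9]
P̄ = F·P·Fᵀ + Q = [48 -57; -57 76]
y = z − H·x̄ = [-33, -20]
S = H·P̄·Hᵀ + R = [953 588; 588 391]
K = P̄·Hᵀ·S⁻¹ = [-9786/26879 6261/26879; 3458/26879 6555/26879]
x' = x̄ + K·y = [-17314/26879, -3303/26879]
P' = (I − K·H)·P̄ = [5235/26879 342/26879; 342/26879 2071/26879]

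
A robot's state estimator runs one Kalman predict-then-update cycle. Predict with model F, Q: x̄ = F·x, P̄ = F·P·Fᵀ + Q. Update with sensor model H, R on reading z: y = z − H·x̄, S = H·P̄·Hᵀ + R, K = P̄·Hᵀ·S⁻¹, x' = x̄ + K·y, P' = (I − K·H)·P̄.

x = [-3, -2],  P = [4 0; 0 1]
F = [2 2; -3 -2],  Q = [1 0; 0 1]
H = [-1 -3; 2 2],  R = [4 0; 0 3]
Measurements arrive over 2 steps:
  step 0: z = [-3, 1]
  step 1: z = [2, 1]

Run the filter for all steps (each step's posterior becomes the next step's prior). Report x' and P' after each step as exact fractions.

step 0: x' = [-1735/1003, 108/59], P' = [3563/2006 -133/118; -133/118 115/118]
step 1: x' = [1009812/802261, -13202/15137], P' = [1036843/802261 -12077/15137; -12077/15137 11387/15137]

step 0: x̄ = F·x = [-10, 13]
step 0: P̄ = F·P·Fᵀ + Q = [21 -28; -28 41]
step 0: y = z − H·x̄ = [26, -5]
step 0: S = H·P̄·Hᵀ + R = [226 -64; -64 27]
step 0: K = P̄·Hᵀ·S⁻¹ = [805/2006 434/1003; -53/118 -6/59]
step 0: x' = x̄ + K·y = [-1735/1003, 108/59]
step 0: P' = (I − K·H)·P̄ = [3563/2006 -133/118; -133/118 115/118]
step 1: x̄ = F·x = [202/1003, 1533/1003]
step 1: P̄ = F·P·Fᵀ + Q = [2995/1003 -3294/1003; -3294/1003 14761/2006]
step 1: y = z − H·x̄ = [6807/1003, -2467/1003]
step 1: S = H·P̄·Hᵀ + R = [107335/2006 -23921/1003; -23921/1003 18159/1003]
step 1: K = P̄·Hᵀ·S⁻¹ = [220850/802261 264508/802261; -5521/15137 -460/15137]
step 1: x' = x̄ + K·y = [1009812/802261, -13202/15137]
step 1: P' = (I − K·H)·P̄ = [1036843/802261 -12077/15137; -12077/15137 11387/15137]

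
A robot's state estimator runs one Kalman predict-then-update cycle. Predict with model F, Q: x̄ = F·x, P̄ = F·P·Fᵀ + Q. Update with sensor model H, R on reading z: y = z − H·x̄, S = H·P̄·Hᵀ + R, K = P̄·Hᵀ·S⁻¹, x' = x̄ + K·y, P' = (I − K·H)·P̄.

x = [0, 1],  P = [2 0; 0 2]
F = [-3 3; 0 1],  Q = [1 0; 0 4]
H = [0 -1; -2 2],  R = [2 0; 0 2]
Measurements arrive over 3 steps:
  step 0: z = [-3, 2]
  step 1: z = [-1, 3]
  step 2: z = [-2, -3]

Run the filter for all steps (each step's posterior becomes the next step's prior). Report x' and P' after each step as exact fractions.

step 0: x̄ = F·x = [3, 1]
step 0: P̄ = F·P·Fᵀ + Q = [37 6; 6 6]
step 0: y = z − H·x̄ = [-2, 6]
step 0: S = H·P̄·Hᵀ + R = [8 0; 0 126]
step 0: K = P̄·Hᵀ·S⁻¹ = [-3/4 -31/63; -3/4 0]
step 0: x' = x̄ + K·y = [65/42, 5/2]
step 0: P' = (I − K·H)·P̄ = [251/126 3/2; 3/2 3/2]
step 1: x̄ = F·x = [20/7, 5/2]
step 1: P̄ = F·P·Fᵀ + Q = [38/7 0; 0 11/2]
step 1: y = z − H·x̄ = [3/2, 26/7]
step 1: S = H·P̄·Hᵀ + R = [15/2 -11; -11 320/7]
step 1: K = P̄·Hᵀ·S⁻¹ = [-836/1553 -570/1553; -913/1553 154/1553]
step 1: x' = x̄ + K·y = [1066/1553, 3085/1553]
step 1: P' = (I − K·H)·P̄ = [2242/1553 1672/1553; 1672/1553 1826/1553]
step 2: x̄ = F·x = [6057/1553, 3085/1553]
step 2: P̄ = F·P·Fᵀ + Q = [8069/1553 462/1553; 462/1553 8038/1553]
step 2: y = z − H·x̄ = [-21/1553, 1285/1553]
step 2: S = H·P̄·Hᵀ + R = [11144/1553 -15152/1553; -15152/1553 63838/1553]
step 2: K = P̄·Hᵀ·S⁻¹ = [-41857/77564 -7105/19391; -45645/77564 1894/19391]
step 2: x' = x̄ + K·y = [279565/77564, 160965/77564]
step 2: P' = (I − K·H)·P̄ = [56067/38782 41857/38782; 41857/38782 45645/38782]

step 0: x' = [65/42, 5/2], P' = [251/126 3/2; 3/2 3/2]
step 1: x' = [1066/1553, 3085/1553], P' = [2242/1553 1672/1553; 1672/1553 1826/1553]
step 2: x' = [279565/77564, 160965/77564], P' = [56067/38782 41857/38782; 41857/38782 45645/38782]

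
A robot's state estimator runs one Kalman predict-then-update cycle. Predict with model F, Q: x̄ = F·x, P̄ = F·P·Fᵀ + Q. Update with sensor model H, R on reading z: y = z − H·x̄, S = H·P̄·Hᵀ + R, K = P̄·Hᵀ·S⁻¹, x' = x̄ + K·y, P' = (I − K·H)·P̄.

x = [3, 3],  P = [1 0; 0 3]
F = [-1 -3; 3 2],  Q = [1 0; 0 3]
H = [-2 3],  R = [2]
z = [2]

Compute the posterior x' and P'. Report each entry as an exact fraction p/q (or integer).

x̄ = F·x = [-12, 15]
P̄ = F·P·Fᵀ + Q = [29 -21; -21 24]
y = z − H·x̄ = [-67]
S = H·P̄·Hᵀ + R = [586]
K = P̄·Hᵀ·S⁻¹ = [-121/586; 57/293]
x' = x̄ + K·y = [1075/586, 576/293]
P' = (I − K·H)·P̄ = [2353/586 744/293; 744/293 534/293]

x' = [1075/586, 576/293]
P' = [2353/586 744/293; 744/293 534/293]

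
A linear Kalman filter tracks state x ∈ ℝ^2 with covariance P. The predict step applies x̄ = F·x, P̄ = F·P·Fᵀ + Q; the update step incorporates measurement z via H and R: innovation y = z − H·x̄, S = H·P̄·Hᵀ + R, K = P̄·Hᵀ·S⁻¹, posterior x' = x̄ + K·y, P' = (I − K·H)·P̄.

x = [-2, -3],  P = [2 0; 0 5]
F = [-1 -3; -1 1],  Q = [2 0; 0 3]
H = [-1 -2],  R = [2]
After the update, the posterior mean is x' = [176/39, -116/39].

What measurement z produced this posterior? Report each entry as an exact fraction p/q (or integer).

z = [2]

x̄ = F·x = [11, -1]
P̄ = F·P·Fᵀ + Q = [49 -13; -13 10]
S = H·P̄·Hᵀ + R = [39]
K = P̄·Hᵀ·S⁻¹ = [-23/39; -7/39]
x' − x̄ = [-253/39, -77/39] = K·y
y = (KᵀK)⁻¹·Kᵀ·(x' − x̄) = [11]
z = y + H·x̄ = [11] + [-9] = [2]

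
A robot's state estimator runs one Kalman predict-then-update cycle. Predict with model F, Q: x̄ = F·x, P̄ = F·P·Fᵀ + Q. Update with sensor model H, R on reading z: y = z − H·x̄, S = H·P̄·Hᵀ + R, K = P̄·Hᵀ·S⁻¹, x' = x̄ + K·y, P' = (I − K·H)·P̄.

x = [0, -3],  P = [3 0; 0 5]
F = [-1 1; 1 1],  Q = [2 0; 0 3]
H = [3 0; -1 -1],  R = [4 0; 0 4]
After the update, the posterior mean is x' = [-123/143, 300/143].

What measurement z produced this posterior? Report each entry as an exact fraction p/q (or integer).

z = [-3, -3]

x̄ = F·x = [-3, -3]
P̄ = F·P·Fᵀ + Q = [10 2; 2 11]
S = H·P̄·Hᵀ + R = [94 -36; -36 29]
K = P̄·Hᵀ·S⁻¹ = [219/715 -24/715; -147/715 -503/715]
x' − x̄ = [306/143, 729/143] = K·y
y = (KᵀK)⁻¹·Kᵀ·(x' − x̄) = [6, -9]
z = y + H·x̄ = [6, -9] + [-9, 6] = [-3, -3]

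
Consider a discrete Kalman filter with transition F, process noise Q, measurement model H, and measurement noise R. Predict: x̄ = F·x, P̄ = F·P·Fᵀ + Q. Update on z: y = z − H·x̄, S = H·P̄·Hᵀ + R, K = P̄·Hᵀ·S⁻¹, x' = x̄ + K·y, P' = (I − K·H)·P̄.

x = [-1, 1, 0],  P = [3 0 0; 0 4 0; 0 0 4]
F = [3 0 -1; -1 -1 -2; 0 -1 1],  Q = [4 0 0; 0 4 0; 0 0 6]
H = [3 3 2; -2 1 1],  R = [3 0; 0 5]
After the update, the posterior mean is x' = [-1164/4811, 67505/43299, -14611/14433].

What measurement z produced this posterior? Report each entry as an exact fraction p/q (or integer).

z = [2, 1]

x̄ = F·x = [-3, 0, -1]
P̄ = F·P·Fᵀ + Q = [35 -1 -4; -1 27 -4; -4 -4 14]
S = H·P̄·Hᵀ + R = [503 -114; -114 198]
K = P̄·Hᵀ·S⁻¹ = [559/4811 -3001/9622; 2785/14433 20555/86598; 158/4811 1585/14433]
x' − x̄ = [13269/4811, 67505/43299, -178/14433] = K·y
y = (KᵀK)⁻¹·Kᵀ·(x' − x̄) = [13, -4]
z = y + H·x̄ = [13, -4] + [-11, 5] = [2, 1]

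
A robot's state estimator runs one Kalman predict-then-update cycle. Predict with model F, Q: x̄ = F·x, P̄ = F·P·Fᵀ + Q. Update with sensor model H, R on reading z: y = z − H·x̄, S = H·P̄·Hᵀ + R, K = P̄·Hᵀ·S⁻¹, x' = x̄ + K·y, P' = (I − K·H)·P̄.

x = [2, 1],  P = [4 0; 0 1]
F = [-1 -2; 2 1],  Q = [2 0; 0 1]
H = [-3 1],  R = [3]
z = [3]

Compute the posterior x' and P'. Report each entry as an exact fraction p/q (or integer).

x' = [-124/171, 61/57]
P' = [110/171 70/57; 70/57 86/19]

x̄ = F·x = [-4, 5]
P̄ = F·P·Fᵀ + Q = [10 -10; -10 18]
y = z − H·x̄ = [-14]
S = H·P̄·Hᵀ + R = [171]
K = P̄·Hᵀ·S⁻¹ = [-40/171; 16/57]
x' = x̄ + K·y = [-124/171, 61/57]
P' = (I − K·H)·P̄ = [110/171 70/57; 70/57 86/19]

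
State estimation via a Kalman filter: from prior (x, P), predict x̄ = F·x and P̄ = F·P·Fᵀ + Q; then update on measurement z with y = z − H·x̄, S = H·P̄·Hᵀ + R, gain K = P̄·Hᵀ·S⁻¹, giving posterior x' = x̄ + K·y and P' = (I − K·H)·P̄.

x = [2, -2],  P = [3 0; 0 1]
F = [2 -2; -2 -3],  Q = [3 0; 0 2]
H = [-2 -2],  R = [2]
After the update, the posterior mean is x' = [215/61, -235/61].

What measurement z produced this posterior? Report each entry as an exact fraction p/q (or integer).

z = [1]

x̄ = F·x = [8, 2]
P̄ = F·P·Fᵀ + Q = [19 -6; -6 23]
S = H·P̄·Hᵀ + R = [122]
K = P̄·Hᵀ·S⁻¹ = [-13/61; -17/61]
x' − x̄ = [-273/61, -357/61] = K·y
y = (KᵀK)⁻¹·Kᵀ·(x' − x̄) = [21]
z = y + H·x̄ = [21] + [-20] = [1]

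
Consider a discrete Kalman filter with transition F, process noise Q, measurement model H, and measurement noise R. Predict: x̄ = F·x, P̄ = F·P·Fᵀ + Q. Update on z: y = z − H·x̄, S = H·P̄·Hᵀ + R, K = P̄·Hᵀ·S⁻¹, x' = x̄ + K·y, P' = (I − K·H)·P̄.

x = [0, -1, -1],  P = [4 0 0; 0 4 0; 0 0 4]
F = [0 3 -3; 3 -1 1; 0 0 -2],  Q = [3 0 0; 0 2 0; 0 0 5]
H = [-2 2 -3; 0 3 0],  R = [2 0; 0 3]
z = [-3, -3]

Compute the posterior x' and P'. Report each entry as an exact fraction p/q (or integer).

x' = [-39978/31067, -30486/31067, 37597/31067]
P' = [357189/31067 4752/31067 -229242/31067; 4752/31067 30650/93201 10820/93201; -229242/31067 10820/93201 474842/93201]

x̄ = F·x = [0, 0, 2]
P̄ = F·P·Fᵀ + Q = [75 -24 24; -24 46 -8; 24 -8 21]
y = z − H·x̄ = [3, -3]
S = H·P̄·Hᵀ + R = [1251 492; 492 417]
K = P̄·Hᵀ·S⁻¹ = [-8574/31067 4752/31067; 164/93201 30650/93201; -13717/93201 10820/93201]
x' = x̄ + K·y = [-39978/31067, -30486/31067, 37597/31067]
P' = (I − K·H)·P̄ = [357189/31067 4752/31067 -229242/31067; 4752/31067 30650/93201 10820/93201; -229242/31067 10820/93201 474842/93201]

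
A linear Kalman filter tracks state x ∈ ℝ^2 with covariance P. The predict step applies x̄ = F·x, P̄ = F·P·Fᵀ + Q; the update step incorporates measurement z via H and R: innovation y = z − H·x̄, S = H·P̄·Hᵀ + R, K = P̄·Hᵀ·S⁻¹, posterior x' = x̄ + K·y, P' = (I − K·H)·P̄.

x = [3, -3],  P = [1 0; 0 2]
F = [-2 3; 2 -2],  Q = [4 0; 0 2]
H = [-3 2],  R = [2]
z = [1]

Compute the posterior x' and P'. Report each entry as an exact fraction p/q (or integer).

x' = [5/11, 160/121]
P' = [1 14/11; 14/11 250/121]

x̄ = F·x = [-15, 12]
P̄ = F·P·Fᵀ + Q = [26 -16; -16 14]
y = z − H·x̄ = [-68]
S = H·P̄·Hᵀ + R = [484]
K = P̄·Hᵀ·S⁻¹ = [-5/22; 19/121]
x' = x̄ + K·y = [5/11, 160/121]
P' = (I − K·H)·P̄ = [1 14/11; 14/11 250/121]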